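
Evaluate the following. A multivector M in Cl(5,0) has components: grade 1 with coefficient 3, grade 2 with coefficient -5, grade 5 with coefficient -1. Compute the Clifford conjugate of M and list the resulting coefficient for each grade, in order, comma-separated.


Clifford conjugate sign for grade k: (-1)^(k(k+1)/2)
Grade 1: (-1)^(1*2/2) = (-1)^1 = -1, coeff 3 -> -3
Grade 2: (-1)^(2*3/2) = (-1)^3 = -1, coeff -5 -> 5
Grade 5: (-1)^(5*6/2) = (-1)^15 = -1, coeff -1 -> 1
Conjugated coefficients: -3, 5, 1


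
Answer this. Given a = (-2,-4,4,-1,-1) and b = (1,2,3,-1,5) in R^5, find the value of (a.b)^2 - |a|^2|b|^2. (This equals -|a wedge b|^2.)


a . b = (-2)*1 + (-4)*2 + 4*3 + (-1)*(-1) + (-1)*5
= -2 + (-8) + 12 + 1 + (-5) = -2
|a|^2 = (-2)^2 + (-4)^2 + 4^2 + (-1)^2 + (-1)^2 = 38
|b|^2 = 1^2 + 2^2 + 3^2 + (-1)^2 + 5^2 = 40
(a.b)^2 = (-2)^2 = 4
|a|^2 * |b|^2 = 38 * 40 = 1520
Result = 4 - 1520 = -1516


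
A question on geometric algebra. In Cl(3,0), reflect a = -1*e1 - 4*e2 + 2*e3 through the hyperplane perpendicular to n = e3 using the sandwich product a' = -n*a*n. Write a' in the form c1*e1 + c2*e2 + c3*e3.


Reflection formula: a' = -n*a*n, with n = e3 (unit vector, n^2 = 1).
For reflection through hyperplane perp to e3:
The component along e3 flips sign, others stay.
a = (-1, -4, 2)
a' = (-1, -4, -2)
a' = -1*e1 - 4*e2 - 2*e3


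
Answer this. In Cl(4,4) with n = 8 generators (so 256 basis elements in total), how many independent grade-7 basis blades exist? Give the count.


Number of grade-k basis blades in Cl(p,q) with n = p + q is C(n, k).
n = 4 + 4 = 8
C(8, 7) = 8! / (7! * 1!)
= 40320 / (5040 * 1)
= 8


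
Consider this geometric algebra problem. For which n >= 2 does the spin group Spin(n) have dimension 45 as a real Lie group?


dim Spin(n) = dim so(n) = n(n-1)/2.
Solve n(n-1)/2 = 45, i.e. n^2 - n - 90 = 0.
Discriminant = 1 + 8*45 = 361
n = (1 + sqrt(361))/2 = (1 + 19)/2 = 10


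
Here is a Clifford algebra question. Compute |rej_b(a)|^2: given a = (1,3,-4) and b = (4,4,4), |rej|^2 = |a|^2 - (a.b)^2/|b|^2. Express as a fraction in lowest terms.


|a|^2 = 1^2 + 3^2 + (-4)^2 = 26
|b|^2 = 4^2 + 4^2 + 4^2 = 48
a . b = 1*4 + 3*4 + (-4)*4 = 0
(a.b)^2 = 0^2 = 0
|rej|^2 = 26 - 0/48
= (1248 - 0)/48
= 1248/48
In lowest terms: 26/1


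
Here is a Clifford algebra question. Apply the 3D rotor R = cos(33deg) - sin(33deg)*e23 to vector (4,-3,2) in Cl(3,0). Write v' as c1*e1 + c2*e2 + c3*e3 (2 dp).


Rotor R = cos(33deg) - sin(33deg)*e23
Rotation angle theta = 2 * 33 = 66 degrees in the e23 plane (e2 -> e3).
The component perpendicular to the plane (e1) is invariant: v'_1 = v1 = 4.00
cos(66deg) = 0.4067, sin(66deg) = 0.9135
v'_2 = v2*cos(theta) - v3*sin(theta) = -3*0.4067 - 2*0.9135 = -3.05
v'_3 = v2*sin(theta) + v3*cos(theta) = -3*0.9135 + 2*0.4067 = -1.93
v' = 4.00*e1 - 3.05*e2 - 1.93*e3


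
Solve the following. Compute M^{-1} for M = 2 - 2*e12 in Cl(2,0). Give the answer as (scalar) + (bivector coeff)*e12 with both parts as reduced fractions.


M = 2 - 2*e12, where e12^2 = -1.
Since M commutes with its reverse ~M = a - b*e12, M * ~M = a^2 - b^2*e12^2 = a^2 + b^2.
So M^{-1} = ~M / (a^2 + b^2) = (a - b*e12)/(a^2 + b^2).
a^2 + b^2 = 4 + 4 = 8
Scalar part = 2/8 = 1/4
Bivector coeff = 2/8 = 1/4
M^{-1} = 1/4 + 1/4*e12


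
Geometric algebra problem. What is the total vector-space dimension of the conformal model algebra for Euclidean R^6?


The conformal model of R^6 uses Cl(7,1): the 6 Euclidean generators plus two extra orthogonal generators e+ (e+^2 = +1) and e- (e-^2 = -1), from which the null vectors e0, einf are built.
Number of generators m = 6 + 2 = 8.
dim Cl(p,q) = 2^m = 2^8 = 256


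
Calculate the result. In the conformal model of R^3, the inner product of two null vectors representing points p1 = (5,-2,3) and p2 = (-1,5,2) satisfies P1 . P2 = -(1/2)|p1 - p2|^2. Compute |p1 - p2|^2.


p1 - p2 = (6, -7, 1)
|p1 - p2|^2 = 6^2 + (-7)^2 + 1^2
= 36 + 49 + 1
= 86


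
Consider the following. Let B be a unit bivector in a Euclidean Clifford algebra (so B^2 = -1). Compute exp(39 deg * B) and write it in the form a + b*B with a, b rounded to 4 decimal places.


For a unit bivector B with B^2 = -1, the exponential series gives
e^(theta*B) = cos(theta) + sin(theta)*B (the GA analogue of Euler's formula).
theta = 39 degrees = 0.680678 rad
cos(39 deg) = 0.7771
sin(39 deg) = 0.6293
exp(theta*B) = 0.7771 + 0.6293*B


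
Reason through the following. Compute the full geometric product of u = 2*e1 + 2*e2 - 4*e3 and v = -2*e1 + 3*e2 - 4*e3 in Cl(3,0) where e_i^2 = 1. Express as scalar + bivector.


In Cl(3,0): e_i^2 = 1, e_ie_j = -e_je_i for i != j.
Scalar part = u . v = 2*(-2) + 2*3 + (-4)*(-4)
= -4 + 6 + 16 = 18
e12 coeff = 2*3 - 2*(-2) = 6 - (-4) = 10
e13 coeff = 2*(-4) - (-4)*(-2) = -8 - 8 = -16
e23 coeff = 2*(-4) - (-4)*3 = -8 - (-12) = 4
uv = 18 + 10*e12 - 16*e13 + 4*e23


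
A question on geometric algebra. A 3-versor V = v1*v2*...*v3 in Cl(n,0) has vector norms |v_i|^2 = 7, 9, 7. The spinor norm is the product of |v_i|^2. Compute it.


Spinor norm N(V) = |v1|^2 * |v2|^2 * ... * |v3|^2
= 7 * 9 * 7
Running product: 7, 63, 441
N(V) = 441


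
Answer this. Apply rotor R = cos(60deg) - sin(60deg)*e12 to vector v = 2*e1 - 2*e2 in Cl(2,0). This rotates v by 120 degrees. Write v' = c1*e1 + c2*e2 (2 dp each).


Rotor R = cos(60deg) - sin(60deg)*e12
Rotation angle theta = 2 * 60 = 120 degrees
v' = R*v*~R rotates v by theta.
cos(120deg) = -0.5000, sin(120deg) = 0.8660
v'_1 = 2*cos(120deg) - (-2)*sin(120deg)
= 2*(-0.5000) - (-2)*0.8660
= 0.73
v'_2 = 2*sin(120deg) + (-2)*cos(120deg)
= 2*0.8660 + (-2)*(-0.5000)
= 2.73
v' = 0.73*e1 + 2.73*e2


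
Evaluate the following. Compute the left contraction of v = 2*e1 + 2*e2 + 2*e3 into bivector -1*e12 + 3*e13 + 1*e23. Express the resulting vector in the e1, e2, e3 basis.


Left contraction v _| B = <vB>_1 (grade-1 part of the geometric product vB).
Using e1_|e12 = e2, e2_|e12 = -e1, e1_|e13 = e3, e3_|e13 = -e1, e2_|e23 = e3, e3_|e23 = -e2:
e1 coeff: -v2*b12 - v3*b13 = -(2)*(-1) - (2)*(3) = -4
e2 coeff: v1*b12 - v3*b23 = (2)*(-1) - (2)*(1) = -4
e3 coeff: v1*b13 + v2*b23 = (2)*(3) + (2)*(1) = 8
v _| B = -4*e1 - 4*e2 + 8*e3


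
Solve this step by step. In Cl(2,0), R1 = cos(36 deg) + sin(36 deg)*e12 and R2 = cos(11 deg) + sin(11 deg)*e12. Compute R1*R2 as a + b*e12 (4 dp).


Same-plane rotors commute and their half-angles add:
R1*R2 = cos(a1 + a2) + sin(a1 + a2)*e12.
a1 + a2 = 36 + 11 = 47 deg
cos(47 deg) = 0.6820
sin(47 deg) = 0.7314
R1*R2 = 0.6820 + 0.7314*e12


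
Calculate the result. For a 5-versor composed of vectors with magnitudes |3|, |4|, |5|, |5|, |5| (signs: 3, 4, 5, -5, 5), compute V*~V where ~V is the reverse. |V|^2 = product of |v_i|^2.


Each vector v_i has |v_i|^2 = s_i^2
Squared scales: 3^2 = 9, 4^2 = 16, 5^2 = 25, (-5)^2 = 25, 5^2 = 25
|V|^2 = 9 * 16 * 25 * 25 * 25
= 2250000


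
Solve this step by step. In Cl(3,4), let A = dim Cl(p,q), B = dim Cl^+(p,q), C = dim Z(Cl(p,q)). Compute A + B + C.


n = 3 + 4 = 7
Total dim = 2^7 = 128
Even subalgebra dim = 2^6 = 64
n is odd, so center dim = 2
Sum = 128 + 64 + 2 = 194


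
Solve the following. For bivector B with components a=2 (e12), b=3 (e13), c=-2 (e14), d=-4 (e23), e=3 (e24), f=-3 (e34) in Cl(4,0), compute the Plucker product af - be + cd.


Plucker relation: af - be + cd
a*f = 2*(-3) = -6
b*e = 3*3 = 9
c*d = (-2)*(-4) = 8
af - be + cd = -6 - 9 + 8
= -7


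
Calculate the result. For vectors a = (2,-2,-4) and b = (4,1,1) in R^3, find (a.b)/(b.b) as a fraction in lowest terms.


Projection coefficient = (a . b) / (b . b)
a . b = 2*4 + (-2)*1 + (-4)*1
= 8 + (-2) + (-4) = 2
b . b = 4^2 + 1^2 + 1^2
= 16 + 1 + 1 = 18
Coefficient = 2/18
In lowest terms: 1/9


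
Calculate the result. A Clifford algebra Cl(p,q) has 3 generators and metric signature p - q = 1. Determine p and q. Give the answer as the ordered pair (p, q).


We need p + q = 3 and p - q = 1.
Adding: 2p = 3 + 1 = 4, so p = 2.
Then q = 3 - 2 = 1.
(p, q) = (2, 1)


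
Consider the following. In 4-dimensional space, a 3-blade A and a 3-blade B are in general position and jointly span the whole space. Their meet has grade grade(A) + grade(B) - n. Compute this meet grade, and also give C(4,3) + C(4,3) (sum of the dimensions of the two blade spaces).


Meet grade = grade(A) + grade(B) - n
= 3 + 3 - 4 = 2
C(4,3) = 4
C(4,3) = 4
dim_A + dim_B = 4 + 4 = 8


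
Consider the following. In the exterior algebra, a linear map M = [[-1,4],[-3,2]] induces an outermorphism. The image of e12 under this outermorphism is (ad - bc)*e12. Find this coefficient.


The outermorphism of a linear map f sends e1^e2 to f(e1)^f(e2).
f(e1) = -1*e1 - 3*e2
f(e2) = 4*e1 + 2*e2
f(e1) ^ f(e2) = (-1*e1 - 3*e2) ^ (4*e1 + 2*e2)
= (-1)*2*e12 + (-3)*4*e21
= (-2 - (-12))*e12
= 10*e12
Coefficient = 10


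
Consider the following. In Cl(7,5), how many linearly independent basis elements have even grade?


Even subalgebra dimension = 2^(n-1)
n = 7 + 5 = 12
2^(12 - 1) = 2^11 = 2048
Verification: sum of C(12,k) for even k = 1 + 66 + 495 + 924 + 495 + 66 + 1 = 2048
Result = 2048


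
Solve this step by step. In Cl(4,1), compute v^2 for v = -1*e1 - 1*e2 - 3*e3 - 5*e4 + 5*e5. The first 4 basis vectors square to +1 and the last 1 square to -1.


v^2 = sum of c_i^2 * e_i^2
Positive signature terms (e_i^2 = +1): (-1)^2 + (-1)^2 + (-3)^2 + (-5)^2 = 36
Negative signature terms (e_j^2 = -1): 5^2 = 25
v^2 = 36 - 25 = 11


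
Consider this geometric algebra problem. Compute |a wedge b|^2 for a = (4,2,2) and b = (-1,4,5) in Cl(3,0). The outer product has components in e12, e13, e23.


a wedge b = (a1*b2 - a2*b1)*e12 + (a1*b3 - a3*b1)*e13 + (a2*b3 - a3*b2)*e23
e12 coeff: 4*4 - 2*(-1) = 16 - (-2) = 18
e13 coeff: 4*5 - 2*(-1) = 20 - (-2) = 22
e23 coeff: 2*5 - 2*4 = 10 - 8 = 2
|a wedge b|^2 = 18^2 + 22^2 + 2^2
= 324 + 484 + 4
= 812


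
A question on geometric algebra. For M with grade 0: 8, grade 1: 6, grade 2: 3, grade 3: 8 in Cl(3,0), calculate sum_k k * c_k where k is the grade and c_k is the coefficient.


Grade-weighted sum = sum of grade_k * coefficient_k
0*8 = 0
1*6 = 6
2*3 = 6
3*8 = 24
Total = 0 + 6 + 6 + 24 = 36


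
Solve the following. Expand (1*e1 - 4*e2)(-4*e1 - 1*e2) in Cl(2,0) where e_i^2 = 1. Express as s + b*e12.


Expand: (1*e1 - 4*e2)(-4*e1 - 1*e2)
= 1*(-4)*e1e1 + 1*(-1)*e1e2 + (-4)*(-4)*e2e1 + (-4)*(-1)*e2e2
Using e1^2 = e2^2 = 1, e2e1 = -e1e2:
Scalar part s = 1*(-4) + (-4)*(-1) = -4 + 4 = 0
Bivector part b = 1*(-1) - (-4)*(-4) = -1 - 16 = -17
uv = 0 - 17*e12


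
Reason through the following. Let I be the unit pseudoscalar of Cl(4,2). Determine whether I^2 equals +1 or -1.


The pseudoscalar I = e1...e_n (product of all n generators) of Cl(p,q) satisfies I^2 = (-1)^(q + n(n-1)/2).
p = 4, q = 2, n = p + q = 6
n(n-1)/2 = 6 * 5 / 2 = 15
Exponent = q + n(n-1)/2 = 2 + 15 = 17
I^2 = (-1)^17 = -1


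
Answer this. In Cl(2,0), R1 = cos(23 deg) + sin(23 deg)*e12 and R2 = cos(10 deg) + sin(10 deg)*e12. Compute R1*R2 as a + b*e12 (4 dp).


Same-plane rotors commute and their half-angles add:
R1*R2 = cos(a1 + a2) + sin(a1 + a2)*e12.
a1 + a2 = 23 + 10 = 33 deg
cos(33 deg) = 0.8387
sin(33 deg) = 0.5446
R1*R2 = 0.8387 + 0.5446*e12


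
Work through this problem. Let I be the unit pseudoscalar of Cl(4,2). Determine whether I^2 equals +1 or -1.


The pseudoscalar I = e1...e_n (product of all n generators) of Cl(p,q) satisfies I^2 = (-1)^(q + n(n-1)/2).
p = 4, q = 2, n = p + q = 6
n(n-1)/2 = 6 * 5 / 2 = 15
Exponent = q + n(n-1)/2 = 2 + 15 = 17
I^2 = (-1)^17 = -1


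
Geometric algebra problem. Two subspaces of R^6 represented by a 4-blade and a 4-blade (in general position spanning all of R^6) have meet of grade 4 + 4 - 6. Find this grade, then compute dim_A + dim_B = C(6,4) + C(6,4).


Meet grade = grade(A) + grade(B) - n
= 4 + 4 - 6 = 2
C(6,4) = 15
C(6,4) = 15
dim_A + dim_B = 15 + 15 = 30


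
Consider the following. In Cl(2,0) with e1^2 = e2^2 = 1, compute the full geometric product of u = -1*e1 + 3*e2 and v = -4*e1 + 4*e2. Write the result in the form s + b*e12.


Expand: (-1*e1 + 3*e2)(-4*e1 + 4*e2)
= (-1)*(-4)*e1e1 + (-1)*4*e1e2 + 3*(-4)*e2e1 + 3*4*e2e2
Using e1^2 = e2^2 = 1, e2e1 = -e1e2:
Scalar part s = (-1)*(-4) + 3*4 = 4 + 12 = 16
Bivector part b = (-1)*4 - 3*(-4) = -4 - (-12) = 8
uv = 16 + 8*e12


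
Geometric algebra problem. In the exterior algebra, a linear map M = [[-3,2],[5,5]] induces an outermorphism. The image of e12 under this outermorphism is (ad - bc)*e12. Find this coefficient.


The outermorphism of a linear map f sends e1^e2 to f(e1)^f(e2).
f(e1) = -3*e1 + 5*e2
f(e2) = 2*e1 + 5*e2
f(e1) ^ f(e2) = (-3*e1 + 5*e2) ^ (2*e1 + 5*e2)
= (-3)*5*e12 + 5*2*e21
= (-15 - 10)*e12
= -25*e12
Coefficient = -25


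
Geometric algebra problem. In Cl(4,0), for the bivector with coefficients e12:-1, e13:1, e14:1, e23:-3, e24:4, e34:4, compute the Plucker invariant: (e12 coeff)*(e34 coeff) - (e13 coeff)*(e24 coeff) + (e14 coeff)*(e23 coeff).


Plucker relation: af - be + cd
a*f = (-1)*4 = -4
b*e = 1*4 = 4
c*d = 1*(-3) = -3
af - be + cd = -4 - 4 + (-3)
= -11


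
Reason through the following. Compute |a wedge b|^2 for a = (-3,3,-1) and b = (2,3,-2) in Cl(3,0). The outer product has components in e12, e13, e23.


a wedge b = (a1*b2 - a2*b1)*e12 + (a1*b3 - a3*b1)*e13 + (a2*b3 - a3*b2)*e23
e12 coeff: (-3)*3 - 3*2 = -9 - 6 = -15
e13 coeff: (-3)*(-2) - (-1)*2 = 6 - (-2) = 8
e23 coeff: 3*(-2) - (-1)*3 = -6 - (-3) = -3
|a wedge b|^2 = (-15)^2 + 8^2 + (-3)^2
= 225 + 64 + 9
= 298


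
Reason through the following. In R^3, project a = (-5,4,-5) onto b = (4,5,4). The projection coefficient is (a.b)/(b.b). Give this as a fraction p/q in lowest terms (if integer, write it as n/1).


Projection coefficient = (a . b) / (b . b)
a . b = (-5)*4 + 4*5 + (-5)*4
= -20 + 20 + (-20) = -20
b . b = 4^2 + 5^2 + 4^2
= 16 + 25 + 16 = 57
Coefficient = -20/57
In lowest terms: -20/57


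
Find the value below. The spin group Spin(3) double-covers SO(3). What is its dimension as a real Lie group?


Spin(n) double-covers SO(n); both have Lie algebra so(n) of dimension n(n-1)/2.
n = 3
n(n-1) = 3 * 2 = 6
dim Spin(3) = 6/2 = 3


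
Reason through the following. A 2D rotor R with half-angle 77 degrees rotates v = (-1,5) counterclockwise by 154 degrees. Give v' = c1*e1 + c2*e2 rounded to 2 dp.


Rotor R = cos(77deg) - sin(77deg)*e12
Rotation angle theta = 2 * 77 = 154 degrees
v' = R*v*~R rotates v by theta.
cos(154deg) = -0.8988, sin(154deg) = 0.4384
v'_1 = -1*cos(154deg) - 5*sin(154deg)
= -1*(-0.8988) - 5*0.4384
= -1.29
v'_2 = -1*sin(154deg) + 5*cos(154deg)
= -1*0.4384 + 5*(-0.8988)
= -4.93
v' = -1.29*e1 - 4.93*e2


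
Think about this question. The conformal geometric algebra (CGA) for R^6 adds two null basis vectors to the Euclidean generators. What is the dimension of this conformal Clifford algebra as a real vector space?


The conformal model of R^6 uses Cl(7,1): the 6 Euclidean generators plus two extra orthogonal generators e+ (e+^2 = +1) and e- (e-^2 = -1), from which the null vectors e0, einf are built.
Number of generators m = 6 + 2 = 8.
dim Cl(p,q) = 2^m = 2^8 = 256


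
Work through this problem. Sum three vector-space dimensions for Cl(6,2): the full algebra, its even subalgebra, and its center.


n = 6 + 2 = 8
Total dim = 2^8 = 256
Even subalgebra dim = 2^7 = 128
n is even, so center dim = 1
Sum = 256 + 128 + 1 = 385


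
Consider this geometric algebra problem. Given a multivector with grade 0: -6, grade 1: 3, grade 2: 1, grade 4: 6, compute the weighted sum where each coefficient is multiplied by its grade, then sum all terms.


Grade-weighted sum = sum of grade_k * coefficient_k
0*(-6) = 0
1*3 = 3
2*1 = 2
4*6 = 24
Total = 0 + 3 + 2 + 24 = 29


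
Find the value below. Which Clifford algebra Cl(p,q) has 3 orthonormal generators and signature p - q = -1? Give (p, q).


We need p + q = 3 and p - q = -1.
Adding: 2p = 3 + (-1) = 2, so p = 1.
Then q = 3 - 1 = 2.
(p, q) = (1, 2)


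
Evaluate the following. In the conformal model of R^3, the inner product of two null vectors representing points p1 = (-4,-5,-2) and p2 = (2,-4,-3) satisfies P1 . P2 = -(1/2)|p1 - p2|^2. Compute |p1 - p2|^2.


p1 - p2 = (-6, -1, 1)
|p1 - p2|^2 = (-6)^2 + (-1)^2 + 1^2
= 36 + 1 + 1
= 38


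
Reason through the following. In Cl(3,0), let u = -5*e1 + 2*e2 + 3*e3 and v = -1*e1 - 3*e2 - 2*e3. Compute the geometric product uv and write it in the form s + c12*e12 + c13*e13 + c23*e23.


In Cl(3,0): e_i^2 = 1, e_ie_j = -e_je_i for i != j.
Scalar part = u . v = (-5)*(-1) + 2*(-3) + 3*(-2)
= 5 + (-6) + (-6) = -7
e12 coeff = (-5)*(-3) - 2*(-1) = 15 - (-2) = 17
e13 coeff = (-5)*(-2) - 3*(-1) = 10 - (-3) = 13
e23 coeff = 2*(-2) - 3*(-3) = -4 - (-9) = 5
uv = -7 + 17*e12 + 13*e13 + 5*e23


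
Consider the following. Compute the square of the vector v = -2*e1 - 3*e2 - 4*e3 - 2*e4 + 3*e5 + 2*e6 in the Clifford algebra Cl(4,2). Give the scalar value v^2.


v^2 = sum of c_i^2 * e_i^2
Positive signature terms (e_i^2 = +1): (-2)^2 + (-3)^2 + (-4)^2 + (-2)^2 = 33
Negative signature terms (e_j^2 = -1): 3^2 + 2^2 = 13
v^2 = 33 - 13 = 20


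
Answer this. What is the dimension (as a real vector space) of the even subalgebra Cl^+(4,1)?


Even subalgebra dimension = 2^(n-1)
n = 4 + 1 = 5
2^(5 - 1) = 2^4 = 16
Verification: sum of C(5,k) for even k = 1 + 10 + 5 = 16
Result = 16


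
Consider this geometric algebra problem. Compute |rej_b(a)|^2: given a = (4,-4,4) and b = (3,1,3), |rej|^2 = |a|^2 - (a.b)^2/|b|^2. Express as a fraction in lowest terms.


|a|^2 = 4^2 + (-4)^2 + 4^2 = 48
|b|^2 = 3^2 + 1^2 + 3^2 = 19
a . b = 4*3 + (-4)*1 + 4*3 = 20
(a.b)^2 = 20^2 = 400
|rej|^2 = 48 - 400/19
= (912 - 400)/19
= 512/19
In lowest terms: 512/19


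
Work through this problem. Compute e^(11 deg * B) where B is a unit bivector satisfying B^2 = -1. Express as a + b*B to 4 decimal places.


For a unit bivector B with B^2 = -1, the exponential series gives
e^(theta*B) = cos(theta) + sin(theta)*B (the GA analogue of Euler's formula).
theta = 11 degrees = 0.191986 rad
cos(11 deg) = 0.9816
sin(11 deg) = 0.1908
exp(theta*B) = 0.9816 + 0.1908*B


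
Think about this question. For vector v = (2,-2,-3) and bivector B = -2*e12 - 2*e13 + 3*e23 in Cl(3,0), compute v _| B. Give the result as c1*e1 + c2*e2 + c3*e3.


Left contraction v _| B = <vB>_1 (grade-1 part of the geometric product vB).
Using e1_|e12 = e2, e2_|e12 = -e1, e1_|e13 = e3, e3_|e13 = -e1, e2_|e23 = e3, e3_|e23 = -e2:
e1 coeff: -v2*b12 - v3*b13 = -(-2)*(-2) - (-3)*(-2) = -10
e2 coeff: v1*b12 - v3*b23 = (2)*(-2) - (-3)*(3) = 5
e3 coeff: v1*b13 + v2*b23 = (2)*(-2) + (-2)*(3) = -10
v _| B = -10*e1 + 5*e2 - 10*e3


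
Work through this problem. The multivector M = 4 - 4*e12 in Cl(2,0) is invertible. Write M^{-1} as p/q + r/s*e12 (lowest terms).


M = 4 - 4*e12, where e12^2 = -1.
Since M commutes with its reverse ~M = a - b*e12, M * ~M = a^2 - b^2*e12^2 = a^2 + b^2.
So M^{-1} = ~M / (a^2 + b^2) = (a - b*e12)/(a^2 + b^2).
a^2 + b^2 = 16 + 16 = 32
Scalar part = 4/32 = 1/8
Bivector coeff = 4/32 = 1/8
M^{-1} = 1/8 + 1/8*e12


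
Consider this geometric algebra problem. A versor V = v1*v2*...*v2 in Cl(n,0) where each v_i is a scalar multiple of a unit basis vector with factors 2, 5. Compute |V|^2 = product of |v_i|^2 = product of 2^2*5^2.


Each vector v_i has |v_i|^2 = s_i^2
Squared scales: 2^2 = 4, 5^2 = 25
|V|^2 = 4 * 25
= 100


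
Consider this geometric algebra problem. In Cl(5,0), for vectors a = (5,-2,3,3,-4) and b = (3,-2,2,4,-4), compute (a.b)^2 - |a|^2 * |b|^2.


a . b = 5*3 + (-2)*(-2) + 3*2 + 3*4 + (-4)*(-4)
= 15 + 4 + 6 + 12 + 16 = 53
|a|^2 = 5^2 + (-2)^2 + 3^2 + 3^2 + (-4)^2 = 63
|b|^2 = 3^2 + (-2)^2 + 2^2 + 4^2 + (-4)^2 = 49
(a.b)^2 = 53^2 = 2809
|a|^2 * |b|^2 = 63 * 49 = 3087
Result = 2809 - 3087 = -278


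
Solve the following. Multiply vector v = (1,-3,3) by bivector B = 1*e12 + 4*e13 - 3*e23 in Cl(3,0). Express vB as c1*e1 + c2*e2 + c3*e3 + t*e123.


vB has grade-1 (vector) and grade-3 (trivector) parts: vB = (v _| B) + (v ^ B).
Vector part <vB>_1:
  e1: -v2*b12 - v3*b13 = -(-3)*(1) - (3)*(4) = -9
  e2: v1*b12 - v3*b23 = (1)*(1) - (3)*(-3) = 10
  e3: v1*b13 + v2*b23 = (1)*(4) + (-3)*(-3) = 13
Trivector part <vB>_3:
  e123: v1*b23 - v2*b13 + v3*b12 = (1)*(-3) - (-3)*(4) + (3)*(1) = 12
vB = -9*e1 + 10*e2 + 13*e3 + 12*e123


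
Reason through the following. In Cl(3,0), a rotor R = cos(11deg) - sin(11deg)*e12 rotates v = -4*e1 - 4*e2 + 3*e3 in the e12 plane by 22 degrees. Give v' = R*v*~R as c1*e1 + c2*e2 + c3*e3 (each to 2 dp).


Rotor R = cos(11deg) - sin(11deg)*e12
Rotation angle theta = 2 * 11 = 22 degrees in the e12 plane (e1 -> e2).
The component perpendicular to the plane (e3) is invariant: v'_3 = v3 = 3.00
cos(22deg) = 0.9272, sin(22deg) = 0.3746
v'_1 = v1*cos(theta) - v2*sin(theta) = -4*0.9272 - (-4)*0.3746 = -2.21
v'_2 = v1*sin(theta) + v2*cos(theta) = -4*0.3746 + (-4)*0.9272 = -5.21
v' = -2.21*e1 - 5.21*e2 + 3.00*e3


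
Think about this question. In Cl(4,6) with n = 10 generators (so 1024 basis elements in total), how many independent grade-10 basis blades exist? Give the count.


Number of grade-k basis blades in Cl(p,q) with n = p + q is C(n, k).
n = 4 + 6 = 10
C(10, 10) = 10! / (10! * 0!)
= 3628800 / (3628800 * 1)
= 1


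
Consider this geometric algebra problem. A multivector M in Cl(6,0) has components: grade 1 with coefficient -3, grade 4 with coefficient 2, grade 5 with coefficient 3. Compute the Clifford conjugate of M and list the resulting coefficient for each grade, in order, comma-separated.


Clifford conjugate sign for grade k: (-1)^(k(k+1)/2)
Grade 1: (-1)^(1*2/2) = (-1)^1 = -1, coeff -3 -> 3
Grade 4: (-1)^(4*5/2) = (-1)^10 = 1, coeff 2 -> 2
Grade 5: (-1)^(5*6/2) = (-1)^15 = -1, coeff 3 -> -3
Conjugated coefficients: 3, 2, -3


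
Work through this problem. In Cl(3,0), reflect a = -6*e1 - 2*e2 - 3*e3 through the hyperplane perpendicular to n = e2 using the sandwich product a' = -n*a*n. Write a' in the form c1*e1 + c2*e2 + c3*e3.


Reflection formula: a' = -n*a*n, with n = e2 (unit vector, n^2 = 1).
For reflection through hyperplane perp to e2:
The component along e2 flips sign, others stay.
a = (-6, -2, -3)
a' = (-6, 2, -3)
a' = -6*e1 + 2*e2 - 3*e3


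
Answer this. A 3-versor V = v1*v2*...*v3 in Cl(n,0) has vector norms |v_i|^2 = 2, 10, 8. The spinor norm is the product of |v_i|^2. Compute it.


Spinor norm N(V) = |v1|^2 * |v2|^2 * ... * |v3|^2
= 2 * 10 * 8
Running product: 2, 20, 160
N(V) = 160


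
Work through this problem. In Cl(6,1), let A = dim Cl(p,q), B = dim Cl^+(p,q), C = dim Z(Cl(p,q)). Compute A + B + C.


n = 6 + 1 = 7
Total dim = 2^7 = 128
Even subalgebra dim = 2^6 = 64
n is odd, so center dim = 2
Sum = 128 + 64 + 2 = 194


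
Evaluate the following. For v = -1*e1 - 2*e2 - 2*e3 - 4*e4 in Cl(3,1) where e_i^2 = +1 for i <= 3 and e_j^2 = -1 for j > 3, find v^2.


v^2 = sum of c_i^2 * e_i^2
Positive signature terms (e_i^2 = +1): (-1)^2 + (-2)^2 + (-2)^2 = 9
Negative signature terms (e_j^2 = -1): (-4)^2 = 16
v^2 = 9 - 16 = -7


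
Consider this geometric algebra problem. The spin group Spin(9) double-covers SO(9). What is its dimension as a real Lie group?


Spin(n) double-covers SO(n); both have Lie algebra so(n) of dimension n(n-1)/2.
n = 9
n(n-1) = 9 * 8 = 72
dim Spin(9) = 72/2 = 36


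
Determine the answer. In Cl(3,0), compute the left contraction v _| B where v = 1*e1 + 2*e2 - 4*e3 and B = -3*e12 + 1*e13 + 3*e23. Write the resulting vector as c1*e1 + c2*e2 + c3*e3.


Left contraction v _| B = <vB>_1 (grade-1 part of the geometric product vB).
Using e1_|e12 = e2, e2_|e12 = -e1, e1_|e13 = e3, e3_|e13 = -e1, e2_|e23 = e3, e3_|e23 = -e2:
e1 coeff: -v2*b12 - v3*b13 = -(2)*(-3) - (-4)*(1) = 10
e2 coeff: v1*b12 - v3*b23 = (1)*(-3) - (-4)*(3) = 9
e3 coeff: v1*b13 + v2*b23 = (1)*(1) + (2)*(3) = 7
v _| B = 10*e1 + 9*e2 + 7*e3


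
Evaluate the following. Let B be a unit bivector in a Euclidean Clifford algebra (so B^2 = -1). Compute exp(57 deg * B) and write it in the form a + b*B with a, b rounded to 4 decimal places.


For a unit bivector B with B^2 = -1, the exponential series gives
e^(theta*B) = cos(theta) + sin(theta)*B (the GA analogue of Euler's formula).
theta = 57 degrees = 0.994838 rad
cos(57 deg) = 0.5446
sin(57 deg) = 0.8387
exp(theta*B) = 0.5446 + 0.8387*B


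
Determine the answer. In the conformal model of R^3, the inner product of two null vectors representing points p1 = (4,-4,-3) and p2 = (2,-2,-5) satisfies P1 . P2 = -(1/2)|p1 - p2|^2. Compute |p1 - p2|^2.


p1 - p2 = (2, -2, 2)
|p1 - p2|^2 = 2^2 + (-2)^2 + 2^2
= 4 + 4 + 4
= 12


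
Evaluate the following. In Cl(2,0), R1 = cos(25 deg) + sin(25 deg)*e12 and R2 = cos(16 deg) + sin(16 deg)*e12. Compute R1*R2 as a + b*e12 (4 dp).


Same-plane rotors commute and their half-angles add:
R1*R2 = cos(a1 + a2) + sin(a1 + a2)*e12.
a1 + a2 = 25 + 16 = 41 deg
cos(41 deg) = 0.7547
sin(41 deg) = 0.6561
R1*R2 = 0.7547 + 0.6561*e12


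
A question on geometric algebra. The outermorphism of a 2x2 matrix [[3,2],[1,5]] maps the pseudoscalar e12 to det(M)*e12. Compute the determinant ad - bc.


The outermorphism of a linear map f sends e1^e2 to f(e1)^f(e2).
f(e1) = 3*e1 + 1*e2
f(e2) = 2*e1 + 5*e2
f(e1) ^ f(e2) = (3*e1 + 1*e2) ^ (2*e1 + 5*e2)
= 3*5*e12 + 1*2*e21
= (15 - 2)*e12
= 13*e12
Coefficient = 13


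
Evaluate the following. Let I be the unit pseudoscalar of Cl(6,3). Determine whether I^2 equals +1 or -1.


The pseudoscalar I = e1...e_n (product of all n generators) of Cl(p,q) satisfies I^2 = (-1)^(q + n(n-1)/2).
p = 6, q = 3, n = p + q = 9
n(n-1)/2 = 9 * 8 / 2 = 36
Exponent = q + n(n-1)/2 = 3 + 36 = 39
I^2 = (-1)^39 = -1


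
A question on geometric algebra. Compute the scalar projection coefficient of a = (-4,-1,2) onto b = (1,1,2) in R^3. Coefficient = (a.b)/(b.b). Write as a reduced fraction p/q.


Projection coefficient = (a . b) / (b . b)
a . b = (-4)*1 + (-1)*1 + 2*2
= -4 + (-1) + 4 = -1
b . b = 1^2 + 1^2 + 2^2
= 1 + 1 + 4 = 6
Coefficient = -1/6
In lowest terms: -1/6


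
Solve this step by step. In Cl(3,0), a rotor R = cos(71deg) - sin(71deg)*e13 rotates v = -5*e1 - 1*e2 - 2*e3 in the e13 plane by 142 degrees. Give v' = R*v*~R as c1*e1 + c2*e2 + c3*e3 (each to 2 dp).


Rotor R = cos(71deg) - sin(71deg)*e13
Rotation angle theta = 2 * 71 = 142 degrees in the e13 plane (e1 -> e3).
The component perpendicular to the plane (e2) is invariant: v'_2 = v2 = -1.00
cos(142deg) = -0.7880, sin(142deg) = 0.6157
v'_1 = v1*cos(theta) - v3*sin(theta) = -5*(-0.7880) - (-2)*0.6157 = 5.17
v'_3 = v1*sin(theta) + v3*cos(theta) = -5*0.6157 + (-2)*(-0.7880) = -1.50
v' = 5.17*e1 - 1.00*e2 - 1.50*e3


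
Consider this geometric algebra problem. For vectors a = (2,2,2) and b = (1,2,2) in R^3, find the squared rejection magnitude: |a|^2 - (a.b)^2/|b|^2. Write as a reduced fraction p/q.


|a|^2 = 2^2 + 2^2 + 2^2 = 12
|b|^2 = 1^2 + 2^2 + 2^2 = 9
a . b = 2*1 + 2*2 + 2*2 = 10
(a.b)^2 = 10^2 = 100
|rej|^2 = 12 - 100/9
= (108 - 100)/9
= 8/9
In lowest terms: 8/9


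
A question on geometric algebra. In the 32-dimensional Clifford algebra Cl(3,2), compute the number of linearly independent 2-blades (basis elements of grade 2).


Number of grade-k basis blades in Cl(p,q) with n = p + q is C(n, k).
n = 3 + 2 = 5
C(5, 2) = 5! / (2! * 3!)
= 120 / (2 * 6)
= 10


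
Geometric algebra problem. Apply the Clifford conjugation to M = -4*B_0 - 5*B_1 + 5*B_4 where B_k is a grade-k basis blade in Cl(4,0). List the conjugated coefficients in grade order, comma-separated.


Clifford conjugate sign for grade k: (-1)^(k(k+1)/2)
Grade 0: (-1)^(0*1/2) = (-1)^0 = 1, coeff -4 -> -4
Grade 1: (-1)^(1*2/2) = (-1)^1 = -1, coeff -5 -> 5
Grade 4: (-1)^(4*5/2) = (-1)^10 = 1, coeff 5 -> 5
Conjugated coefficients: -4, 5, 5


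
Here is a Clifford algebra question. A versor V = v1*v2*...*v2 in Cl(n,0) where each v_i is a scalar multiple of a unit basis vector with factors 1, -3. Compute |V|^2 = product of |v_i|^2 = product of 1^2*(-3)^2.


Each vector v_i has |v_i|^2 = s_i^2
Squared scales: 1^2 = 1, (-3)^2 = 9
|V|^2 = 1 * 9
= 9


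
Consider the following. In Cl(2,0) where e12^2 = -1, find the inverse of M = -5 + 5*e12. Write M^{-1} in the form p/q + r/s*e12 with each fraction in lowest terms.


M = -5 + 5*e12, where e12^2 = -1.
Since M commutes with its reverse ~M = a - b*e12, M * ~M = a^2 - b^2*e12^2 = a^2 + b^2.
So M^{-1} = ~M / (a^2 + b^2) = (a - b*e12)/(a^2 + b^2).
a^2 + b^2 = 25 + 25 = 50
Scalar part = -5/50 = -1/10
Bivector coeff = -5/50 = -1/10
M^{-1} = -1/10 - 1/10*e12


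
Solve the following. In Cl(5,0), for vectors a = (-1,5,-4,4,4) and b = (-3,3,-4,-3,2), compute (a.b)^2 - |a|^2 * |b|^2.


a . b = (-1)*(-3) + 5*3 + (-4)*(-4) + 4*(-3) + 4*2
= 3 + 15 + 16 + (-12) + 8 = 30
|a|^2 = (-1)^2 + 5^2 + (-4)^2 + 4^2 + 4^2 = 74
|b|^2 = (-3)^2 + 3^2 + (-4)^2 + (-3)^2 + 2^2 = 47
(a.b)^2 = 30^2 = 900
|a|^2 * |b|^2 = 74 * 47 = 3478
Result = 900 - 3478 = -2578


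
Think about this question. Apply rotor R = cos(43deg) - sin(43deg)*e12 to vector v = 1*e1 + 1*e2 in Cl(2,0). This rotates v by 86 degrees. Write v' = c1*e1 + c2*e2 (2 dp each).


Rotor R = cos(43deg) - sin(43deg)*e12
Rotation angle theta = 2 * 43 = 86 degrees
v' = R*v*~R rotates v by theta.
cos(86deg) = 0.0698, sin(86deg) = 0.9976
v'_1 = 1*cos(86deg) - 1*sin(86deg)
= 1*0.0698 - 1*0.9976
= -0.93
v'_2 = 1*sin(86deg) + 1*cos(86deg)
= 1*0.9976 + 1*0.0698
= 1.07
v' = -0.93*e1 + 1.07*e2


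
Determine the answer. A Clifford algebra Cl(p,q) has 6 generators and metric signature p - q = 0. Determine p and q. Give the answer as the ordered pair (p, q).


We need p + q = 6 and p - q = 0.
Adding: 2p = 6 + 0 = 6, so p = 3.
Then q = 6 - 3 = 3.
(p, q) = (3, 3)


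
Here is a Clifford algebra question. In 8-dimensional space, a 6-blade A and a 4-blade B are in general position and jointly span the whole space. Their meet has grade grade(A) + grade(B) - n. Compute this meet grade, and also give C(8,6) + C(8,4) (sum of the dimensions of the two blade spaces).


Meet grade = grade(A) + grade(B) - n
= 6 + 4 - 8 = 2
C(8,6) = 28
C(8,4) = 70
dim_A + dim_B = 28 + 70 = 98


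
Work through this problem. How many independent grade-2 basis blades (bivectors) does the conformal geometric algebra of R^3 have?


The conformal model of R^3 uses Cl(4,1) with m = 3 + 2 = 5 generators.
Number of grade-2 blades = C(m, 2) = C(5, 2)
= 5*4/2 = 10


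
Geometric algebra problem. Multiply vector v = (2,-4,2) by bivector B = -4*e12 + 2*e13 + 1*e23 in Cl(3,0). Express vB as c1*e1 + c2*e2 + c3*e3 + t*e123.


vB has grade-1 (vector) and grade-3 (trivector) parts: vB = (v _| B) + (v ^ B).
Vector part <vB>_1:
  e1: -v2*b12 - v3*b13 = -(-4)*(-4) - (2)*(2) = -20
  e2: v1*b12 - v3*b23 = (2)*(-4) - (2)*(1) = -10
  e3: v1*b13 + v2*b23 = (2)*(2) + (-4)*(1) = 0
Trivector part <vB>_3:
  e123: v1*b23 - v2*b13 + v3*b12 = (2)*(1) - (-4)*(2) + (2)*(-4) = 2
vB = -20*e1 - 10*e2 + 0*e3 + 2*e123


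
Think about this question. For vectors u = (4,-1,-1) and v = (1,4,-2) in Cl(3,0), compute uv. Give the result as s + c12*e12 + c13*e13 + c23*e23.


In Cl(3,0): e_i^2 = 1, e_ie_j = -e_je_i for i != j.
Scalar part = u . v = 4*1 + (-1)*4 + (-1)*(-2)
= 4 + (-4) + 2 = 2
e12 coeff = 4*4 - (-1)*1 = 16 - (-1) = 17
e13 coeff = 4*(-2) - (-1)*1 = -8 - (-1) = -7
e23 coeff = (-1)*(-2) - (-1)*4 = 2 - (-4) = 6
uv = 2 + 17*e12 - 7*e13 + 6*e23


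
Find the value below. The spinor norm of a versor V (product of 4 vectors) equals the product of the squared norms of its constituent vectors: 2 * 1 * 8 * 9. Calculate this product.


Spinor norm N(V) = |v1|^2 * |v2|^2 * ... * |v4|^2
= 2 * 1 * 8 * 9
Running product: 2, 2, 16, 144
N(V) = 144


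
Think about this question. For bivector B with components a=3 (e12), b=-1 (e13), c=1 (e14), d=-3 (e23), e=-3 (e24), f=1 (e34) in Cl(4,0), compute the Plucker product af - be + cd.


Plucker relation: af - be + cd
a*f = 3*1 = 3
b*e = (-1)*(-3) = 3
c*d = 1*(-3) = -3
af - be + cd = 3 - 3 + (-3)
= -3


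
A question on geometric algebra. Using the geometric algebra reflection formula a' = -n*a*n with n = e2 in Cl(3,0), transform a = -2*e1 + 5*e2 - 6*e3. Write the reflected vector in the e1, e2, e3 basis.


Reflection formula: a' = -n*a*n, with n = e2 (unit vector, n^2 = 1).
For reflection through hyperplane perp to e2:
The component along e2 flips sign, others stay.
a = (-2, 5, -6)
a' = (-2, -5, -6)
a' = -2*e1 - 5*e2 - 6*e3


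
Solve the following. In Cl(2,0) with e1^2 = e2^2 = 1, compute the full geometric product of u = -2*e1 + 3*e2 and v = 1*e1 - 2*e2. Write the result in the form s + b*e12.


Expand: (-2*e1 + 3*e2)(1*e1 - 2*e2)
= (-2)*1*e1e1 + (-2)*(-2)*e1e2 + 3*1*e2e1 + 3*(-2)*e2e2
Using e1^2 = e2^2 = 1, e2e1 = -e1e2:
Scalar part s = (-2)*1 + 3*(-2) = -2 + (-6) = -8
Bivector part b = (-2)*(-2) - 3*1 = 4 - 3 = 1
uv = -8 + 1*e12


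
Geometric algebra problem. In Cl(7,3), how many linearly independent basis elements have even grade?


Even subalgebra dimension = 2^(n-1)
n = 7 + 3 = 10
2^(10 - 1) = 2^9 = 512
Verification: sum of C(10,k) for even k = 1 + 45 + 210 + 210 + 45 + 1 = 512
Result = 512


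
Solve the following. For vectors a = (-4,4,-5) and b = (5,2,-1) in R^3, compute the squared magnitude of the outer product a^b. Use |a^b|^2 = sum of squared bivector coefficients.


a wedge b = (a1*b2 - a2*b1)*e12 + (a1*b3 - a3*b1)*e13 + (a2*b3 - a3*b2)*e23
e12 coeff: (-4)*2 - 4*5 = -8 - 20 = -28
e13 coeff: (-4)*(-1) - (-5)*5 = 4 - (-25) = 29
e23 coeff: 4*(-1) - (-5)*2 = -4 - (-10) = 6
|a wedge b|^2 = (-28)^2 + 29^2 + 6^2
= 784 + 841 + 36
= 1661


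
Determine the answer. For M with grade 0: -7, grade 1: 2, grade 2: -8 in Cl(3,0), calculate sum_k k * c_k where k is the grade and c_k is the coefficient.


Grade-weighted sum = sum of grade_k * coefficient_k
0*(-7) = 0
1*2 = 2
2*(-8) = -16
Total = 0 + 2 + (-16) = -14


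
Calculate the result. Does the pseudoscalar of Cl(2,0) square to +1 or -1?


The pseudoscalar I = e1...e_n (product of all n generators) of Cl(p,q) satisfies I^2 = (-1)^(q + n(n-1)/2).
p = 2, q = 0, n = p + q = 2
n(n-1)/2 = 2 * 1 / 2 = 1
Exponent = q + n(n-1)/2 = 0 + 1 = 1
I^2 = (-1)^1 = -1


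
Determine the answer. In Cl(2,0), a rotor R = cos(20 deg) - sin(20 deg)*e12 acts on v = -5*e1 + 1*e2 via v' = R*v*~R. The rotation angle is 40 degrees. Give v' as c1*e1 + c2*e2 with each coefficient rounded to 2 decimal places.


Rotor R = cos(20deg) - sin(20deg)*e12
Rotation angle theta = 2 * 20 = 40 degrees
v' = R*v*~R rotates v by theta.
cos(40deg) = 0.7660, sin(40deg) = 0.6428
v'_1 = -5*cos(40deg) - 1*sin(40deg)
= -5*0.7660 - 1*0.6428
= -4.47
v'_2 = -5*sin(40deg) + 1*cos(40deg)
= -5*0.6428 + 1*0.7660
= -2.45
v' = -4.47*e1 - 2.45*e2


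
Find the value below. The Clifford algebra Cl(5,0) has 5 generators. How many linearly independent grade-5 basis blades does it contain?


Number of grade-k basis blades in Cl(p,q) with n = p + q is C(n, k).
n = 5 + 0 = 5
C(5, 5) = 5! / (5! * 0!)
= 120 / (120 * 1)
= 1


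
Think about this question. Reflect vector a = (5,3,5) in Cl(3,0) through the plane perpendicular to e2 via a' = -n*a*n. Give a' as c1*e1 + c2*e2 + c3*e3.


Reflection formula: a' = -n*a*n, with n = e2 (unit vector, n^2 = 1).
For reflection through hyperplane perp to e2:
The component along e2 flips sign, others stay.
a = (5, 3, 5)
a' = (5, -3, 5)
a' = 5*e1 - 3*e2 + 5*e3


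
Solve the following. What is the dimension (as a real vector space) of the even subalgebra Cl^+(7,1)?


Even subalgebra dimension = 2^(n-1)
n = 7 + 1 = 8
2^(8 - 1) = 2^7 = 128
Verification: sum of C(8,k) for even k = 1 + 28 + 70 + 28 + 1 = 128
Result = 128


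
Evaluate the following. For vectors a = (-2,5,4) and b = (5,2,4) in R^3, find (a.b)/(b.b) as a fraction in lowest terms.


Projection coefficient = (a . b) / (b . b)
a . b = (-2)*5 + 5*2 + 4*4
= -10 + 10 + 16 = 16
b . b = 5^2 + 2^2 + 4^2
= 25 + 4 + 16 = 45
Coefficient = 16/45
In lowest terms: 16/45


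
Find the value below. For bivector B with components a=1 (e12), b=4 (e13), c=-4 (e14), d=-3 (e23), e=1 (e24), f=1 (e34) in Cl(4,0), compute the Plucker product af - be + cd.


Plucker relation: af - be + cd
a*f = 1*1 = 1
b*e = 4*1 = 4
c*d = (-4)*(-3) = 12
af - be + cd = 1 - 4 + 12
= 9


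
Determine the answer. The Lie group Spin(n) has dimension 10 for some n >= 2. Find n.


dim Spin(n) = dim so(n) = n(n-1)/2.
Solve n(n-1)/2 = 10, i.e. n^2 - n - 20 = 0.
Discriminant = 1 + 8*10 = 81
n = (1 + sqrt(81))/2 = (1 + 9)/2 = 5


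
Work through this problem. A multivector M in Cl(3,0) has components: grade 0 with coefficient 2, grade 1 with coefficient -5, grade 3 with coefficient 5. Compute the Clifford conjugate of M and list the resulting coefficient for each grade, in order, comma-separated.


Clifford conjugate sign for grade k: (-1)^(k(k+1)/2)
Grade 0: (-1)^(0*1/2) = (-1)^0 = 1, coeff 2 -> 2
Grade 1: (-1)^(1*2/2) = (-1)^1 = -1, coeff -5 -> 5
Grade 3: (-1)^(3*4/2) = (-1)^6 = 1, coeff 5 -> 5
Conjugated coefficients: 2, 5, 5


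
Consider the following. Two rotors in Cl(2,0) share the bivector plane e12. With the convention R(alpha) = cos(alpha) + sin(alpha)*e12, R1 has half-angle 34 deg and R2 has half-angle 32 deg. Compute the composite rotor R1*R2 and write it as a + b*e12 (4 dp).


Same-plane rotors commute and their half-angles add:
R1*R2 = cos(a1 + a2) + sin(a1 + a2)*e12.
a1 + a2 = 34 + 32 = 66 deg
cos(66 deg) = 0.4067
sin(66 deg) = 0.9135
R1*R2 = 0.4067 + 0.9135*e12


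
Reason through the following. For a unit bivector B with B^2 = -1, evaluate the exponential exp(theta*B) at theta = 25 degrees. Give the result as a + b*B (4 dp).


For a unit bivector B with B^2 = -1, the exponential series gives
e^(theta*B) = cos(theta) + sin(theta)*B (the GA analogue of Euler's formula).
theta = 25 degrees = 0.436332 rad
cos(25 deg) = 0.9063
sin(25 deg) = 0.4226
exp(theta*B) = 0.9063 + 0.4226*B


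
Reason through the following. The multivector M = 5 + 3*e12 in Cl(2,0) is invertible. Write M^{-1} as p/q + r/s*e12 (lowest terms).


M = 5 + 3*e12, where e12^2 = -1.
Since M commutes with its reverse ~M = a - b*e12, M * ~M = a^2 - b^2*e12^2 = a^2 + b^2.
So M^{-1} = ~M / (a^2 + b^2) = (a - b*e12)/(a^2 + b^2).
a^2 + b^2 = 25 + 9 = 34
Scalar part = 5/34 = 5/34
Bivector coeff = -3/34 = -3/34
M^{-1} = 5/34 - 3/34*e12


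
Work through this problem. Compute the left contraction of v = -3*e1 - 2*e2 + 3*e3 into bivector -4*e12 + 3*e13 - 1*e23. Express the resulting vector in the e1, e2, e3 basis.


Left contraction v _| B = <vB>_1 (grade-1 part of the geometric product vB).
Using e1_|e12 = e2, e2_|e12 = -e1, e1_|e13 = e3, e3_|e13 = -e1, e2_|e23 = e3, e3_|e23 = -e2:
e1 coeff: -v2*b12 - v3*b13 = -(-2)*(-4) - (3)*(3) = -17
e2 coeff: v1*b12 - v3*b23 = (-3)*(-4) - (3)*(-1) = 15
e3 coeff: v1*b13 + v2*b23 = (-3)*(3) + (-2)*(-1) = -7
v _| B = -17*e1 + 15*e2 - 7*e3


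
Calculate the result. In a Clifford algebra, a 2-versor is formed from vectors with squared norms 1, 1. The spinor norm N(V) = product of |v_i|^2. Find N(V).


Spinor norm N(V) = |v1|^2 * |v2|^2 * ... * |v2|^2
= 1 * 1
Running product: 1, 1
N(V) = 1


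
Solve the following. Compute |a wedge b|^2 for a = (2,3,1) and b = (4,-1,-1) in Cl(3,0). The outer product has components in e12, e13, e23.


a wedge b = (a1*b2 - a2*b1)*e12 + (a1*b3 - a3*b1)*e13 + (a2*b3 - a3*b2)*e23
e12 coeff: 2*(-1) - 3*4 = -2 - 12 = -14
e13 coeff: 2*(-1) - 1*4 = -2 - 4 = -6
e23 coeff: 3*(-1) - 1*(-1) = -3 - (-1) = -2
|a wedge b|^2 = (-14)^2 + (-6)^2 + (-2)^2
= 196 + 36 + 4
= 236


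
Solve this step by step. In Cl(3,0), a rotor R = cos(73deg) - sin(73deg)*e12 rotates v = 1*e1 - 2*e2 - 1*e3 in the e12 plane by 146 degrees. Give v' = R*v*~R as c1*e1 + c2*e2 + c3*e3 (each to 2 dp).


Rotor R = cos(73deg) - sin(73deg)*e12
Rotation angle theta = 2 * 73 = 146 degrees in the e12 plane (e1 -> e2).
The component perpendicular to the plane (e3) is invariant: v'_3 = v3 = -1.00
cos(146deg) = -0.8290, sin(146deg) = 0.5592
v'_1 = v1*cos(theta) - v2*sin(theta) = 1*(-0.8290) - (-2)*0.5592 = 0.29
v'_2 = v1*sin(theta) + v2*cos(theta) = 1*0.5592 + (-2)*(-0.8290) = 2.22
v' = 0.29*e1 + 2.22*e2 - 1.00*e3
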